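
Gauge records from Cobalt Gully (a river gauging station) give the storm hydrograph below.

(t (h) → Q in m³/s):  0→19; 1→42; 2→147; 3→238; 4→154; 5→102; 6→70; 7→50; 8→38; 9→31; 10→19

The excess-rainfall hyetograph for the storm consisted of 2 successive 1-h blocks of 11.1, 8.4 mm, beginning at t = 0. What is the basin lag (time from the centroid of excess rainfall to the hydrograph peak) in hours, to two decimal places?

Centroid of excess rainfall: t_c = Σ P_i·t̄_i / ΣP_i = 0.9308 h (block centres at 0.5, 1.5 h).
Hydrograph peak occurs at t = 3 h, so basin lag t_L = 3 − 0.9308 = 2.07 h.

t_L ≈ 2.07 h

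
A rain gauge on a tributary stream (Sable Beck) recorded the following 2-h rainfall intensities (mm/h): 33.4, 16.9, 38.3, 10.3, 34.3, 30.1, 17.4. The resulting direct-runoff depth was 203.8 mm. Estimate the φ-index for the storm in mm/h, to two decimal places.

φ ≈ 11.42 mm/h

Only the 6 blocks with intensity above φ contribute runoff: 33.4, 16.9, 38.3, 34.3, 30.1, 17.4 mm/h.
Σ(I−φ)·Δt = d  ⇒  (33.4+16.9+38.3+34.3+30.1+17.4 − 6φ)·2 = 203.8
φ = (170.4 − 203.8/2) / 6 = 11.42 mm/h.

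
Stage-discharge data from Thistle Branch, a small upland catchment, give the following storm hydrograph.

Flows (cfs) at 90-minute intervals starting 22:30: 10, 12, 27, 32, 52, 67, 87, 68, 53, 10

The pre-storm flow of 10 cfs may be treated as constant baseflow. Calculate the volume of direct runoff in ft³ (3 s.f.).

Direct-runoff ordinates (Q − Q_b): 0.0, 2.0, 17.0, 22.0, 42.0, 57.0, 77.0, 58.0, 43.0, 0.0 cfs.
ΣQ_DR = 318.0 cfs.
With Δt = 1.5 h = 5400 s, V = ΣQ_DR · Δt = 318.0 × 5400 = 1.72 × 10^6 ft³.

V ≈ 1.72 × 10^6 ft³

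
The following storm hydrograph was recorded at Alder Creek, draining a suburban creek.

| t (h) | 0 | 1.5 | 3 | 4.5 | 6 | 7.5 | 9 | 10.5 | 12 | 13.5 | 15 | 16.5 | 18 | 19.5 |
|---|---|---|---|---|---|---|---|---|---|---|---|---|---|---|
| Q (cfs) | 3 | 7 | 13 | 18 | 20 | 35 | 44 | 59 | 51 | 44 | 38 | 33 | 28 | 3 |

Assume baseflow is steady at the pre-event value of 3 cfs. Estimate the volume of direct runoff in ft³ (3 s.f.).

Direct-runoff ordinates (Q − Q_b): 0.0, 4.0, 10.0, 15.0, 17.0, 32.0, 41.0, 56.0, 48.0, 41.0, 35.0, 30.0, 25.0, 0.0 cfs.
ΣQ_DR = 354.0 cfs.
With Δt = 1.5 h = 5400 s, V = ΣQ_DR · Δt = 354.0 × 5400 = 1.91 × 10^6 ft³.

V ≈ 1.91 × 10^6 ft³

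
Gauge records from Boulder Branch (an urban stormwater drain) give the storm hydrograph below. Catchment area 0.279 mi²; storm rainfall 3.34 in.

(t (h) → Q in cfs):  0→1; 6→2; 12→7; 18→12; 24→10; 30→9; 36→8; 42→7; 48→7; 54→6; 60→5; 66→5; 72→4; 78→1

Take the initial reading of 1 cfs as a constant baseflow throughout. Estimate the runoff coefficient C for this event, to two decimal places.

C ≈ 0.70

ΣQ_DR = 70.00 cfs; V = ΣQ_DR·Δt = 1.512 × 10^6 ft³.
Runoff depth d = V / A = 2.333 in.
C = d / P = 2.333 / 3.34 = 0.70.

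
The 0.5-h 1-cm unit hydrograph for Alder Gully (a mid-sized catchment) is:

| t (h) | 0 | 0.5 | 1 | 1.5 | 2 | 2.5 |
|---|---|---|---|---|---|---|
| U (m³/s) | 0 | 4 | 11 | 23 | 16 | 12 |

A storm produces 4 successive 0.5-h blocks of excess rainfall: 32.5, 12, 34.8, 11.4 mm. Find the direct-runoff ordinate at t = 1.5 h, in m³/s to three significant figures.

Q ≈ 102 m³/s

By discrete convolution, Q_j = Σ (P_i / 10 mm) · U_{j−i}.
At t = 1.5 h (j=3): Q = (32.5/10)·23 + (12/10)·11 + (34.8/10)·4 + (11.4/10)·0 = 102 m³/s.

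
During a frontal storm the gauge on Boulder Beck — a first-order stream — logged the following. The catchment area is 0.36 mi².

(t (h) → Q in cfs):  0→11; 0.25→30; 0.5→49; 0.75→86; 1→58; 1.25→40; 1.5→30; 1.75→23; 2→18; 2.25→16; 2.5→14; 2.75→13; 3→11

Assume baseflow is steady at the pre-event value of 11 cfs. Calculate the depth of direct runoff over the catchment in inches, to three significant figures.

Direct runoff: 0.0, 19.0, 38.0, 75.0, 47.0, 29.0, 19.0, 12.0, 7.0, 5.0, 3.0, 2.0, 0.0 cfs; ΣQ_DR = 256.0 cfs.
V = ΣQ_DR · Δt = 256.0 × 900 s = 2.304 × 10^5 ft³.
Over A = 0.36 mi², depth = V / A = 0.275 in.

d ≈ 0.275 in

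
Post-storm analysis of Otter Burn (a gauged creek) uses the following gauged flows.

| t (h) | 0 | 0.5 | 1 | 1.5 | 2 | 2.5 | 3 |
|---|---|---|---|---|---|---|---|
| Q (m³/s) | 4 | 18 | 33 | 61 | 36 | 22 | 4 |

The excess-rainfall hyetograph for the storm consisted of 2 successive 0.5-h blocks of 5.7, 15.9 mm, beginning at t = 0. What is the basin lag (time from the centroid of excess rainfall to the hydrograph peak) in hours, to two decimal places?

Centroid of excess rainfall: t_c = Σ P_i·t̄_i / ΣP_i = 0.6181 h (block centres at 0.25, 0.75 h).
Hydrograph peak occurs at t = 1.5 h, so basin lag t_L = 1.5 − 0.6181 = 0.88 h.

t_L ≈ 0.88 h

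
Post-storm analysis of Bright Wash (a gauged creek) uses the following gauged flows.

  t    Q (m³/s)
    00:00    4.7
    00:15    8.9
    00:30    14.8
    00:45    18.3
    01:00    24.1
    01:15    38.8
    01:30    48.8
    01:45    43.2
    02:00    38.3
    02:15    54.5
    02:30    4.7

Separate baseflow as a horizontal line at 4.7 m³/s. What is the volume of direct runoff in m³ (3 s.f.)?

Direct-runoff ordinates (Q − Q_b): 0.0, 4.2, 10.1, 13.6, 19.4, 34.1, 44.1, 38.5, 33.6, 49.8, 0.0 m³/s.
ΣQ_DR = 247.4 m³/s.
With Δt = 0.25 h = 900 s, V = ΣQ_DR · Δt = 247.4 × 900 = 2.23 × 10^5 m³.

V ≈ 2.23 × 10^5 m³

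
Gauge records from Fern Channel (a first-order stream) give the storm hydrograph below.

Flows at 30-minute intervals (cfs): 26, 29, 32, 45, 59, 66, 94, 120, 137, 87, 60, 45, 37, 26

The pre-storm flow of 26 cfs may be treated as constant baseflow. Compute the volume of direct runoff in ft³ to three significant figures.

V ≈ 8.98 × 10^5 ft³

Direct-runoff ordinates (Q − Q_b): 0.0, 3.0, 6.0, 19.0, 33.0, 40.0, 68.0, 94.0, 111.0, 61.0, 34.0, 19.0, 11.0, 0.0 cfs.
ΣQ_DR = 499.0 cfs.
With Δt = 0.5 h = 1800 s, V = ΣQ_DR · Δt = 499.0 × 1800 = 8.98 × 10^5 ft³.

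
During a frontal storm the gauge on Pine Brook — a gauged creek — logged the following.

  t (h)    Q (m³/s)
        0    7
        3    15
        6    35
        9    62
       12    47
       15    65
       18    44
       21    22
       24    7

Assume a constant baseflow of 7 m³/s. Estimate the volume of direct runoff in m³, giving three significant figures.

Direct-runoff ordinates (Q − Q_b): 0.0, 8.0, 28.0, 55.0, 40.0, 58.0, 37.0, 15.0, 0.0 m³/s.
ΣQ_DR = 241.0 m³/s.
With Δt = 3 h = 10800 s, V = ΣQ_DR · Δt = 241.0 × 10800 = 2.60 × 10^6 m³.

V ≈ 2.60 × 10^6 m³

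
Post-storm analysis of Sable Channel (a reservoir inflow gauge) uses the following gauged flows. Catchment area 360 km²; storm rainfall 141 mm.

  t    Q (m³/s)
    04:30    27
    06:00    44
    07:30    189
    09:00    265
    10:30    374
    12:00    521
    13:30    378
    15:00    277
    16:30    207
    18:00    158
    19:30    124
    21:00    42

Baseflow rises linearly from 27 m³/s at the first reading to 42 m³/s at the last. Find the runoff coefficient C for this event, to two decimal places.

ΣQ_DR = 2192 m³/s; V = ΣQ_DR·Δt = 1.184 × 10^7 m³.
Runoff depth d = V / A = 32.88 mm.
C = d / P = 32.88 / 141 = 0.23.

C ≈ 0.23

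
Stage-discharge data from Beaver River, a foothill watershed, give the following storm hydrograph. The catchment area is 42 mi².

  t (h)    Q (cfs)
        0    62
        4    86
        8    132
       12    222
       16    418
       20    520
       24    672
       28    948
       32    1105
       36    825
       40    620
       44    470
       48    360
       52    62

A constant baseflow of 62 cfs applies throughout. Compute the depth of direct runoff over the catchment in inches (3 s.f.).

Direct runoff: 0.0, 24.0, 70.0, 160.0, 356.0, 458.0, 610.0, 886.0, 1043.0, 763.0, 558.0, 408.0, 298.0, 0.0 cfs; ΣQ_DR = 5634 cfs.
V = ΣQ_DR · Δt = 5634 × 14400 s = 8.113 × 10^7 ft³.
Over A = 42 mi², depth = V / A = 0.831 in.

d ≈ 0.831 in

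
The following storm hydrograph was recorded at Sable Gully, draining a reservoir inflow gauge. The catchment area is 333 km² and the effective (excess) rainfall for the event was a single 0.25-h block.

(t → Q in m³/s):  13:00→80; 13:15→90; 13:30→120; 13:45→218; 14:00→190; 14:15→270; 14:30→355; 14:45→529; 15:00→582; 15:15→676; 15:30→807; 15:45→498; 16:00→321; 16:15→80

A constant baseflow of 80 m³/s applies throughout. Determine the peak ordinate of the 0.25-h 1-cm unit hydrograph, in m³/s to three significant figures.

U_p ≈ 728 m³/s

Direct runoff: 0.0, 10.0, 40.0, 138.0, 110.0, 190.0, 275.0, 449.0, 502.0, 596.0, 727.0, 418.0, 241.0, 0.0 m³/s; ΣQ_DR = 3696 m³/s, peak = 727.0 m³/s.
Runoff depth d = ΣQ_DR·Δt / A = 3696 × 900 / (333 km²) = 9.989 mm.
The 1-cm UH is the DRH scaled by (10 mm)/d, so U_p = 727.0 × 10/9.989 = 728 m³/s.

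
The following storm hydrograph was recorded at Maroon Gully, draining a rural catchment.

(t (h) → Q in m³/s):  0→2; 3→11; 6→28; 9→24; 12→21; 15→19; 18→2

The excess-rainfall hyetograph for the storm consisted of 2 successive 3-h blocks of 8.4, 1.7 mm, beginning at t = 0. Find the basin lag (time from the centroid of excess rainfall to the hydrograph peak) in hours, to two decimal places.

Centroid of excess rainfall: t_c = Σ P_i·t̄_i / ΣP_i = 2.0050 h (block centres at 1.5, 4.5 h).
Hydrograph peak occurs at t = 6 h, so basin lag t_L = 6 − 2.0050 = 4.00 h.

t_L ≈ 4.00 h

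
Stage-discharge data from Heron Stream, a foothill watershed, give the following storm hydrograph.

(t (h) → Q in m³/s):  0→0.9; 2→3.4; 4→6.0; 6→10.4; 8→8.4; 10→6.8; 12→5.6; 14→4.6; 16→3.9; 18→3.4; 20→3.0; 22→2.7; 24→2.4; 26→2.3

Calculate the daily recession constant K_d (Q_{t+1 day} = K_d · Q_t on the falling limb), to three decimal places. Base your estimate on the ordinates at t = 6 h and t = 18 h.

Between t = 6 h and t = 18 h the flow falls from 10.4 to 3.4 m³/s over 6×2 h = 12 h.
Per-interval ratio K = (3.4/10.4)^(1/6) = 0.8300; K_d = K^(24/2) = 0.107.

K_d ≈ 0.107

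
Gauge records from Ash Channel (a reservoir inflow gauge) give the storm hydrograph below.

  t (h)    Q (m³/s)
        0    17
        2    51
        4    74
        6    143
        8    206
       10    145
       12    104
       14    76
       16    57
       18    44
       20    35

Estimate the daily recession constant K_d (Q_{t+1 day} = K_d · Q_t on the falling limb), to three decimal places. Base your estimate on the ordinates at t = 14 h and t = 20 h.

K_d ≈ 0.045

Between t = 14 h and t = 20 h the flow falls from 76 to 35 m³/s over 3×2 h = 6 h.
Per-interval ratio K = (35/76)^(1/3) = 0.7722; K_d = K^(24/2) = 0.045.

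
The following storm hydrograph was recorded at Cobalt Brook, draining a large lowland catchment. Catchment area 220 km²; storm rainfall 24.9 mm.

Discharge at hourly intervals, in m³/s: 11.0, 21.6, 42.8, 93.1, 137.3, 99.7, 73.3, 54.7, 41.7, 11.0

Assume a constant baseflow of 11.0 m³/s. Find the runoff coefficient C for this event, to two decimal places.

C ≈ 0.31

ΣQ_DR = 476.2 m³/s; V = ΣQ_DR·Δt = 1.714 × 10^6 m³.
Runoff depth d = V / A = 7.792 mm.
C = d / P = 7.792 / 24.9 = 0.31.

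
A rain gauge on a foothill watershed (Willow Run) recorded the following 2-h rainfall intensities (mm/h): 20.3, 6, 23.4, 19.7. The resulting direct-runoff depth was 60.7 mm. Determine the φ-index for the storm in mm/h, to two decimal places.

Only the 3 blocks with intensity above φ contribute runoff: 20.3, 23.4, 19.7 mm/h.
Σ(I−φ)·Δt = d  ⇒  (20.3+23.4+19.7 − 3φ)·2 = 60.7
φ = (63.40 − 60.7/2) / 3 = 11.02 mm/h.

φ ≈ 11.02 mm/h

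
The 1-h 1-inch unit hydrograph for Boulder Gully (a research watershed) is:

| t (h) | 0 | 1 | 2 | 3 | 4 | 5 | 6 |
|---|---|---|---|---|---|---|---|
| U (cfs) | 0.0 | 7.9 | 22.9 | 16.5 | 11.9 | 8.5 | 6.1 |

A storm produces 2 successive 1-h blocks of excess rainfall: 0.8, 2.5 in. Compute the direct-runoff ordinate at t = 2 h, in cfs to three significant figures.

Q ≈ 38.1 cfs

By discrete convolution, Q_j = Σ (P_i / 1 in) · U_{j−i}.
At t = 2 h (j=2): Q = (0.8/1)·22.9 + (2.5/1)·7.9 = 38.1 cfs.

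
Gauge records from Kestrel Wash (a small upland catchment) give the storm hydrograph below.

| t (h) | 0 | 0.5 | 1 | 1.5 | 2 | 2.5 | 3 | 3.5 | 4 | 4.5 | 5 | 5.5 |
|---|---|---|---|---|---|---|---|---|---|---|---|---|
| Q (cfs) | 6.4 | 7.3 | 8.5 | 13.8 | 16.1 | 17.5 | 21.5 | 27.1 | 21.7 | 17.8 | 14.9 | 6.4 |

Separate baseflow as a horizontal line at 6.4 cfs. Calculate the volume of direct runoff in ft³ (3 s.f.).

V ≈ 1.84 × 10^5 ft³

Direct-runoff ordinates (Q − Q_b): 0.0, 0.9, 2.1, 7.4, 9.7, 11.1, 15.1, 20.7, 15.3, 11.4, 8.5, 0.0 cfs.
ΣQ_DR = 102.2 cfs.
With Δt = 0.5 h = 1800 s, V = ΣQ_DR · Δt = 102.2 × 1800 = 1.84 × 10^5 ft³.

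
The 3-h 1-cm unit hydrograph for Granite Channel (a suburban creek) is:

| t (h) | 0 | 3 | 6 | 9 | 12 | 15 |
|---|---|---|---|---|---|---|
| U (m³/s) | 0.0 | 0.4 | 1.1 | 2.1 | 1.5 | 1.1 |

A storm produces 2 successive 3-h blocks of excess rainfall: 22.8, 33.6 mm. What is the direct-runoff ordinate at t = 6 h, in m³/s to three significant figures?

By discrete convolution, Q_j = Σ (P_i / 10 mm) · U_{j−i}.
At t = 6 h (j=2): Q = (22.8/10)·1.1 + (33.6/10)·0.4 = 3.85 m³/s.

Q ≈ 3.85 m³/s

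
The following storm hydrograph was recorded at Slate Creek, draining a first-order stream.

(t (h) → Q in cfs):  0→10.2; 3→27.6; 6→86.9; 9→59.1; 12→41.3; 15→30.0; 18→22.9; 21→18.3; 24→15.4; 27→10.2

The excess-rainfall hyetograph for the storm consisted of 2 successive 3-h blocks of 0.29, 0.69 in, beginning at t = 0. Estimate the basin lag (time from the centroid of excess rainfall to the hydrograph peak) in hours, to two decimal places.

t_L ≈ 2.39 h

Centroid of excess rainfall: t_c = Σ P_i·t̄_i / ΣP_i = 3.6122 h (block centres at 1.5, 4.5 h).
Hydrograph peak occurs at t = 6 h, so basin lag t_L = 6 − 3.6122 = 2.39 h.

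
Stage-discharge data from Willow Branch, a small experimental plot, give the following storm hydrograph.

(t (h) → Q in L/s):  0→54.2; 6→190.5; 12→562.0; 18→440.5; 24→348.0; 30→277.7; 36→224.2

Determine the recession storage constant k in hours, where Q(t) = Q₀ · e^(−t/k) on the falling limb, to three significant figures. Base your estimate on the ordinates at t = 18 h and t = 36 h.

k ≈ 26.7 h

On the falling limb, Q drops from 440.5 to 224.2 L/s between t = 18 h and t = 36 h (Δt = 18 h).
k = −Δt / ln(Q₂/Q₁) = −18 / ln(224.2/440.5) = 26.7 h.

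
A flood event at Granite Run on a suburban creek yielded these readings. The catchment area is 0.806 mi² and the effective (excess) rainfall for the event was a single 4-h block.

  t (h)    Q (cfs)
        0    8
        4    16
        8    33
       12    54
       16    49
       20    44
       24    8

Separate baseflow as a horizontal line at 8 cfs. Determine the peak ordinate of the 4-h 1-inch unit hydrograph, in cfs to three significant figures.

Direct runoff: 0.0, 8.0, 25.0, 46.0, 41.0, 36.0, 0.0 cfs; ΣQ_DR = 156.0 cfs, peak = 46.0 cfs.
Runoff depth d = ΣQ_DR·Δt / A = 156.0 × 14400 / (0.806 mi²) = 1.200 in.
The 1-inch UH is the DRH scaled by (1 in)/d, so U_p = 46.0 × 1/1.200 = 38.3 cfs.

U_p ≈ 38.3 cfs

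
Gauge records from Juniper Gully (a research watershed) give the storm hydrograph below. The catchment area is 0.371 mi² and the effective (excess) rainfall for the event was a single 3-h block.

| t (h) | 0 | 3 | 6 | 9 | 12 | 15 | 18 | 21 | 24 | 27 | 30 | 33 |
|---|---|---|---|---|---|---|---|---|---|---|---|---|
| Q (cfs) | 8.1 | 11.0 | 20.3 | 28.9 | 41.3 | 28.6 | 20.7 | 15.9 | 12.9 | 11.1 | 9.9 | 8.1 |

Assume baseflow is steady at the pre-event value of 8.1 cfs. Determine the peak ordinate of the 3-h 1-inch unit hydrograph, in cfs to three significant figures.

U_p ≈ 22.2 cfs

Direct runoff: 0.0, 2.9, 12.2, 20.8, 33.2, 20.5, 12.6, 7.8, 4.8, 3.0, 1.8, 0.0 cfs; ΣQ_DR = 119.6 cfs, peak = 33.2 cfs.
Runoff depth d = ΣQ_DR·Δt / A = 119.6 × 10800 / (0.371 mi²) = 1.499 in.
The 1-inch UH is the DRH scaled by (1 in)/d, so U_p = 33.2 × 1/1.499 = 22.2 cfs.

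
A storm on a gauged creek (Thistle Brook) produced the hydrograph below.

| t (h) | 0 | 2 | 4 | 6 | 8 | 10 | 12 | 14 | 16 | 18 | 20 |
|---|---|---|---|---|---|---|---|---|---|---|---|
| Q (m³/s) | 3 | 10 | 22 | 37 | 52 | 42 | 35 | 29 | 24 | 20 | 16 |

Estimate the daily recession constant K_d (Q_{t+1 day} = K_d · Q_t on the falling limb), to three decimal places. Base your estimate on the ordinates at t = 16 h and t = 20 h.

Between t = 16 h and t = 20 h the flow falls from 24 to 16 m³/s over 2×2 h = 4 h.
Per-interval ratio K = (16/24)^(1/2) = 0.8165; K_d = K^(24/2) = 0.088.

K_d ≈ 0.088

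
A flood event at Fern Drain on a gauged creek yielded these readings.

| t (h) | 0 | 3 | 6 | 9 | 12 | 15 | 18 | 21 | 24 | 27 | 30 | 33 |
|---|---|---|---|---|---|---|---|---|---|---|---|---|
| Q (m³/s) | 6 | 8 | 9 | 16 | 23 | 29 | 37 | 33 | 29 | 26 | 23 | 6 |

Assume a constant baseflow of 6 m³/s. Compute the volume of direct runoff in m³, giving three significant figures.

Direct-runoff ordinates (Q − Q_b): 0.0, 2.0, 3.0, 10.0, 17.0, 23.0, 31.0, 27.0, 23.0, 20.0, 17.0, 0.0 m³/s.
ΣQ_DR = 173.0 m³/s.
With Δt = 3 h = 10800 s, V = ΣQ_DR · Δt = 173.0 × 10800 = 1.87 × 10^6 m³.

V ≈ 1.87 × 10^6 m³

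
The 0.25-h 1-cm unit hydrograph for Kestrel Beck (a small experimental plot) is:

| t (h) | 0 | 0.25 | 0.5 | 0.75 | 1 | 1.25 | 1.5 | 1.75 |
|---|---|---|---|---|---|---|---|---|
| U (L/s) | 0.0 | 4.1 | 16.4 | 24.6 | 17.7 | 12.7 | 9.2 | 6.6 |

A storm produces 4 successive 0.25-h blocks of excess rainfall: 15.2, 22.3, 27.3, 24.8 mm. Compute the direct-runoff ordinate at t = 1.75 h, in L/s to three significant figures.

Q ≈ 109 L/s

By discrete convolution, Q_j = Σ (P_i / 10 mm) · U_{j−i}.
At t = 1.75 h (j=7): Q = (15.2/10)·6.6 + (22.3/10)·9.2 + (27.3/10)·12.7 + (24.8/10)·17.7 = 109 L/s.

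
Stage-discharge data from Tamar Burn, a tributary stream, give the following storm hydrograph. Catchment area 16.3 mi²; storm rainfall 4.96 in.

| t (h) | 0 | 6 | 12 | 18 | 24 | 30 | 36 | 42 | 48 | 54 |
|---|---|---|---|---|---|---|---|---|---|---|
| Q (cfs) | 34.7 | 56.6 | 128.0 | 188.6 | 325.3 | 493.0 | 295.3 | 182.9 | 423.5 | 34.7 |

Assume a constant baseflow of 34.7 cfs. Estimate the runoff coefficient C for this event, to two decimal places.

ΣQ_DR = 1816 cfs; V = ΣQ_DR·Δt = 3.922 × 10^7 ft³.
Runoff depth d = V / A = 1.036 in.
C = d / P = 1.036 / 4.96 = 0.21.

C ≈ 0.21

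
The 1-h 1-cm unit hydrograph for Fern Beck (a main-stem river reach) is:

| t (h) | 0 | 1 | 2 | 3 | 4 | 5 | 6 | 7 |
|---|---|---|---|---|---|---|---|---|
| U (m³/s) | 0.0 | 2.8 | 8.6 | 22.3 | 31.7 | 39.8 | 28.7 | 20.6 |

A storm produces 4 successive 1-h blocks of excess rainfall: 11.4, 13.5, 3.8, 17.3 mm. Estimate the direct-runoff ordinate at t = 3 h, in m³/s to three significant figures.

Q ≈ 38.1 m³/s

By discrete convolution, Q_j = Σ (P_i / 10 mm) · U_{j−i}.
At t = 3 h (j=3): Q = (11.4/10)·22.3 + (13.5/10)·8.6 + (3.8/10)·2.8 + (17.3/10)·0.0 = 38.1 m³/s.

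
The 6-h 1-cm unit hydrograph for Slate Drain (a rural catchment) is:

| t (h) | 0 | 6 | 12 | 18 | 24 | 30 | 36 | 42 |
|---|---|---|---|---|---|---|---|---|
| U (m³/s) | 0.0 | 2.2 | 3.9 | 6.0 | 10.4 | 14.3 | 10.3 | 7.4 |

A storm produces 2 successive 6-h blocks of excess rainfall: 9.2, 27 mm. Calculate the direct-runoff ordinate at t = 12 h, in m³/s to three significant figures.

Q ≈ 9.53 m³/s

By discrete convolution, Q_j = Σ (P_i / 10 mm) · U_{j−i}.
At t = 12 h (j=2): Q = (9.2/10)·3.9 + (27/10)·2.2 = 9.53 m³/s.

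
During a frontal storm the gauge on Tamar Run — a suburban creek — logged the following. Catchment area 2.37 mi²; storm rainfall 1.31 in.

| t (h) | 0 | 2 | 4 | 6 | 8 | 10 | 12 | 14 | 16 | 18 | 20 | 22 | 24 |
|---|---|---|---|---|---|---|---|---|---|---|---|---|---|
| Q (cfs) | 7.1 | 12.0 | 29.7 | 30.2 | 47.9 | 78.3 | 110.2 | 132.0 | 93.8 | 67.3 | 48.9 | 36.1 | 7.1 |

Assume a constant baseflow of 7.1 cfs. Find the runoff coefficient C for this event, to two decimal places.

ΣQ_DR = 608.3 cfs; V = ΣQ_DR·Δt = 4.380 × 10^6 ft³.
Runoff depth d = V / A = 0.7955 in.
C = d / P = 0.7955 / 1.31 = 0.61.

C ≈ 0.61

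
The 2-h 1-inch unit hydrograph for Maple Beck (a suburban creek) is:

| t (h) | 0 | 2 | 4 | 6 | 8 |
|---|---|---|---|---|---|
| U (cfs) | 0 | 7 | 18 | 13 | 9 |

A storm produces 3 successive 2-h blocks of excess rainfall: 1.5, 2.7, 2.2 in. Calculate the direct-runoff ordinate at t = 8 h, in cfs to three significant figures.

Q ≈ 88.2 cfs

By discrete convolution, Q_j = Σ (P_i / 1 in) · U_{j−i}.
At t = 8 h (j=4): Q = (1.5/1)·9 + (2.7/1)·13 + (2.2/1)·18 = 88.2 cfs.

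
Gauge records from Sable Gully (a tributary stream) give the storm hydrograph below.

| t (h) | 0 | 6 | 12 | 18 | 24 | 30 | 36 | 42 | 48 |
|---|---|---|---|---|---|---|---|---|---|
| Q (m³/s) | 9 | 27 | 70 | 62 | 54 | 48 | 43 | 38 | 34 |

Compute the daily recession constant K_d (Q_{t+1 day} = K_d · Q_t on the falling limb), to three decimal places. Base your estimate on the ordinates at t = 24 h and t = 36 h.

K_d ≈ 0.634

Between t = 24 h and t = 36 h the flow falls from 54 to 43 m³/s over 2×6 h = 12 h.
Per-interval ratio K = (43/54)^(1/2) = 0.8924; K_d = K^(24/6) = 0.634.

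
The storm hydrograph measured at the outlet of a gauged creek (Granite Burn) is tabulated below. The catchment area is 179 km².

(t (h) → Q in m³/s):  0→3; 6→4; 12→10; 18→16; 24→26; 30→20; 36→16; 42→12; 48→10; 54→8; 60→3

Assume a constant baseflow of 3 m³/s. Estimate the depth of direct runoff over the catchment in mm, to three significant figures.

Direct runoff: 0.0, 1.0, 7.0, 13.0, 23.0, 17.0, 13.0, 9.0, 7.0, 5.0, 0.0 m³/s; ΣQ_DR = 95.00 m³/s.
V = ΣQ_DR · Δt = 95.00 × 21600 s = 2.052 × 10^6 m³.
Over A = 179 km², depth = V / A = 11.5 mm.

d ≈ 11.5 mm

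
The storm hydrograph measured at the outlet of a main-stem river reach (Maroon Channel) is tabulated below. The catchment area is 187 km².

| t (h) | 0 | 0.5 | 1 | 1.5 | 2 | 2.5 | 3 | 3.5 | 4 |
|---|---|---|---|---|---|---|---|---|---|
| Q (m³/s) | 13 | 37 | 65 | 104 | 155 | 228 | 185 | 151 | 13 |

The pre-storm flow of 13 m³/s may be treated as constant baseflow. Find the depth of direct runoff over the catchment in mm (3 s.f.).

Direct runoff: 0.0, 24.0, 52.0, 91.0, 142.0, 215.0, 172.0, 138.0, 0.0 m³/s; ΣQ_DR = 834.0 m³/s.
V = ΣQ_DR · Δt = 834.0 × 1800 s = 1.501 × 10^6 m³.
Over A = 187 km², depth = V / A = 8.03 mm.

d ≈ 8.03 mm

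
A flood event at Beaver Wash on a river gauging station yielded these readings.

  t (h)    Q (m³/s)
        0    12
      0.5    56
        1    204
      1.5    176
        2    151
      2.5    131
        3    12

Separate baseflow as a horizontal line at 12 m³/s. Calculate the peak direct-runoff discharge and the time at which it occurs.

Subtracting baseflow gives direct-runoff ordinates: 0.0, 44.0, 192.0, 164.0, 139.0, 119.0, 0.0 m³/s.
The maximum is 192.0 m³/s, occurring at the reading for t = 1 h.

Q_p = 192.0 m³/s at t = 1 h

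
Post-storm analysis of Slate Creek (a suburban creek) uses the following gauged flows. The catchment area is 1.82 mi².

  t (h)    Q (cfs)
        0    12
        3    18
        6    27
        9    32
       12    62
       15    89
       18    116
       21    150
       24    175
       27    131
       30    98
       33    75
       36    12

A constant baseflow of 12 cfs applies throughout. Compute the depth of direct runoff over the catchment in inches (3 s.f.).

d ≈ 2.15 in

Direct runoff: 0.0, 6.0, 15.0, 20.0, 50.0, 77.0, 104.0, 138.0, 163.0, 119.0, 86.0, 63.0, 0.0 cfs; ΣQ_DR = 841.0 cfs.
V = ΣQ_DR · Δt = 841.0 × 10800 s = 9.083 × 10^6 ft³.
Over A = 1.82 mi², depth = V / A = 2.15 in.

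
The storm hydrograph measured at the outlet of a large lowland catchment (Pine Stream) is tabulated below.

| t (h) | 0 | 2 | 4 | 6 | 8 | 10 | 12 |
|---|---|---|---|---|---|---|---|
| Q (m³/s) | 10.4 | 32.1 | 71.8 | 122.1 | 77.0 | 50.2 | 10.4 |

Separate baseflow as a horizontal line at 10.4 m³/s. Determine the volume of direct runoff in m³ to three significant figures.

V ≈ 2.17 × 10^6 m³

Direct-runoff ordinates (Q − Q_b): 0.0, 21.7, 61.4, 111.7, 66.6, 39.8, 0.0 m³/s.
ΣQ_DR = 301.2 m³/s.
With Δt = 2 h = 7200 s, V = ΣQ_DR · Δt = 301.2 × 7200 = 2.17 × 10^6 m³.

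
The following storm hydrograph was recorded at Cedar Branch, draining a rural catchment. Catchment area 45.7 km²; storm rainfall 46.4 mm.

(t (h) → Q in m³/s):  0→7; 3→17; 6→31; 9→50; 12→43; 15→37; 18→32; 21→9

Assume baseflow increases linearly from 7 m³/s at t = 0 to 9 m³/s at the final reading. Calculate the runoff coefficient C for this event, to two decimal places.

C ≈ 0.83

ΣQ_DR = 162.0 m³/s; V = ΣQ_DR·Δt = 1.750 × 10^6 m³.
Runoff depth d = V / A = 38.28 mm.
C = d / P = 38.28 / 46.4 = 0.83.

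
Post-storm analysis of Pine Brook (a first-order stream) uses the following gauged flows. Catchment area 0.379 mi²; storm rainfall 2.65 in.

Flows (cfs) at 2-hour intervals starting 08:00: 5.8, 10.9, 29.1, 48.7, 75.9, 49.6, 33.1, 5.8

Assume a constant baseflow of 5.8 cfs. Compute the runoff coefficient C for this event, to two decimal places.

ΣQ_DR = 212.5 cfs; V = ΣQ_DR·Δt = 1.530 × 10^6 ft³.
Runoff depth d = V / A = 1.738 in.
C = d / P = 1.738 / 2.65 = 0.66.

C ≈ 0.66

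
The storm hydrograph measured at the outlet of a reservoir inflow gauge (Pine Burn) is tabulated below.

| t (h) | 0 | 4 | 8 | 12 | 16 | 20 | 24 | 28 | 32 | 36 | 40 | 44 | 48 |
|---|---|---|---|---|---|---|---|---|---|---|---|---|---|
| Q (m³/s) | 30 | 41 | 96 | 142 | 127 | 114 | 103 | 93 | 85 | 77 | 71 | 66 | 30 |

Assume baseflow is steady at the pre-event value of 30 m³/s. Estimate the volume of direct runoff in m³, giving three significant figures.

Direct-runoff ordinates (Q − Q_b): 0.0, 11.0, 66.0, 112.0, 97.0, 84.0, 73.0, 63.0, 55.0, 47.0, 41.0, 36.0, 0.0 m³/s.
ΣQ_DR = 685.0 m³/s.
With Δt = 4 h = 14400 s, V = ΣQ_DR · Δt = 685.0 × 14400 = 9.86 × 10^6 m³.

V ≈ 9.86 × 10^6 m³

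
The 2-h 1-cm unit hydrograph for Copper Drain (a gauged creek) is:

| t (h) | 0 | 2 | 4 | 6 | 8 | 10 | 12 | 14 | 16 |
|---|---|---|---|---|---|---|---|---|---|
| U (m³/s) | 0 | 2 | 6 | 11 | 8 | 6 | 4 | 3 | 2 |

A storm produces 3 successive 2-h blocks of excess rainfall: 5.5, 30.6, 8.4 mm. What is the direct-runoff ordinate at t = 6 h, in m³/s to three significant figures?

By discrete convolution, Q_j = Σ (P_i / 10 mm) · U_{j−i}.
At t = 6 h (j=3): Q = (5.5/10)·11 + (30.6/10)·6 + (8.4/10)·2 = 26.1 m³/s.

Q ≈ 26.1 m³/s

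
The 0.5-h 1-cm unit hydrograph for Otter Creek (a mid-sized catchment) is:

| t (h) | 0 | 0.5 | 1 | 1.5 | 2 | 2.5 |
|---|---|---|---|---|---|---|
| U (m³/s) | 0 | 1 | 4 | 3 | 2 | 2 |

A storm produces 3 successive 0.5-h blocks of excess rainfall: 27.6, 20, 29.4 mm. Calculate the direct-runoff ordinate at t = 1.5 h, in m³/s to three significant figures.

Q ≈ 19.2 m³/s

By discrete convolution, Q_j = Σ (P_i / 10 mm) · U_{j−i}.
At t = 1.5 h (j=3): Q = (27.6/10)·3 + (20/10)·4 + (29.4/10)·1 = 19.2 m³/s.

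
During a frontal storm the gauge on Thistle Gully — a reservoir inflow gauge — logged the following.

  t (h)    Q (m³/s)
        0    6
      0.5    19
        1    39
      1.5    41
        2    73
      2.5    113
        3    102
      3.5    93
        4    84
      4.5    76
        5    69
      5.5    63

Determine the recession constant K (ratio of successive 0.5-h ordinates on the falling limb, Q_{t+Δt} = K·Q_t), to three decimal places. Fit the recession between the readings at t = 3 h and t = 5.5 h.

K ≈ 0.908

Using the recession-limb readings at t = 3 h and t = 5.5 h: Q falls from 102 to 63 m³/s over 5 intervals.
K = (Q₂/Q₁)^(1/5) = (63/102)^(1/5) = 0.908.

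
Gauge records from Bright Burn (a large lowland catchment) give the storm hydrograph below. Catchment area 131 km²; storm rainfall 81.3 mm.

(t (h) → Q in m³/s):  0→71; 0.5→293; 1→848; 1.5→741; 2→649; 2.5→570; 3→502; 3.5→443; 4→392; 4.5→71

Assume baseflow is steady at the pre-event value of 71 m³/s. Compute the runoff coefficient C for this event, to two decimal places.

C ≈ 0.65

ΣQ_DR = 3870 m³/s; V = ΣQ_DR·Δt = 6.966 × 10^6 m³.
Runoff depth d = V / A = 53.18 mm.
C = d / P = 53.18 / 81.3 = 0.65.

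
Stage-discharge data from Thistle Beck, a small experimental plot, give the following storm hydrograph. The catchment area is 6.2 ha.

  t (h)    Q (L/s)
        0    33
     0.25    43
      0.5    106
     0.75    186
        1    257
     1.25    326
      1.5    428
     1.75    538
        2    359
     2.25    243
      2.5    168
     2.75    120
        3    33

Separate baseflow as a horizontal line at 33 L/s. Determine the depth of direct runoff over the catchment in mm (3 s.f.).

d ≈ 35.0 mm

Direct runoff: 0.0, 10.0, 73.0, 153.0, 224.0, 293.0, 395.0, 505.0, 326.0, 210.0, 135.0, 87.0, 0.0 L/s; ΣQ_DR = 2411 L/s.
V = ΣQ_DR · Δt = 2411 × 900 s = 2.170 × 10^6 L.
Over A = 6.2 ha, depth = V / A = 35.0 mm.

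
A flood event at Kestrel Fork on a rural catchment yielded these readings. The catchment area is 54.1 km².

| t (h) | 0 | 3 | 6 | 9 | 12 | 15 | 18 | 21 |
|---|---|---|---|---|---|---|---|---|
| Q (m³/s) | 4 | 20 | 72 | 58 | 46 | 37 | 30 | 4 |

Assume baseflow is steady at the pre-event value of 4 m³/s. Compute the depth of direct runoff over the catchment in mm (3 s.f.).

d ≈ 47.7 mm

Direct runoff: 0.0, 16.0, 68.0, 54.0, 42.0, 33.0, 26.0, 0.0 m³/s; ΣQ_DR = 239.0 m³/s.
V = ΣQ_DR · Δt = 239.0 × 10800 s = 2.581 × 10^6 m³.
Over A = 54.1 km², depth = V / A = 47.7 mm.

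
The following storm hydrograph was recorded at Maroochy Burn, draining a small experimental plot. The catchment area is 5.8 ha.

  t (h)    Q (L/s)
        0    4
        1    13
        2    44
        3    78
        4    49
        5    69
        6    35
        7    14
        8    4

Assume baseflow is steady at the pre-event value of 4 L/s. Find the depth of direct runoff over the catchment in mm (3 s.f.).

d ≈ 17.0 mm

Direct runoff: 0.0, 9.0, 40.0, 74.0, 45.0, 65.0, 31.0, 10.0, 0.0 L/s; ΣQ_DR = 274.0 L/s.
V = ΣQ_DR · Δt = 274.0 × 3600 s = 9.864 × 10^5 L.
Over A = 5.8 ha, depth = V / A = 17.0 mm.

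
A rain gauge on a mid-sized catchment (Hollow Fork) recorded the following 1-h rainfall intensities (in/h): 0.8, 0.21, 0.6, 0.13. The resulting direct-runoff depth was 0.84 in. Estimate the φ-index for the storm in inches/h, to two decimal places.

Only the 2 blocks with intensity above φ contribute runoff: 0.8, 0.6 in/h.
Σ(I−φ)·Δt = d  ⇒  (0.8+0.6 − 2φ)·1 = 0.84
φ = (1.400 − 0.84/1) / 2 = 0.28 in/h.

φ ≈ 0.28 in/h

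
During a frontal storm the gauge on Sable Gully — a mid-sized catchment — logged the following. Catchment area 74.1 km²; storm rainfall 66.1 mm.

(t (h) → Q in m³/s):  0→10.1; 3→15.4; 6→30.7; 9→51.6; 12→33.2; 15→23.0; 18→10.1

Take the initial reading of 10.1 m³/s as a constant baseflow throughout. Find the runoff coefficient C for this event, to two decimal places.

C ≈ 0.23

ΣQ_DR = 103.4 m³/s; V = ΣQ_DR·Δt = 1.117 × 10^6 m³.
Runoff depth d = V / A = 15.07 mm.
C = d / P = 15.07 / 66.1 = 0.23.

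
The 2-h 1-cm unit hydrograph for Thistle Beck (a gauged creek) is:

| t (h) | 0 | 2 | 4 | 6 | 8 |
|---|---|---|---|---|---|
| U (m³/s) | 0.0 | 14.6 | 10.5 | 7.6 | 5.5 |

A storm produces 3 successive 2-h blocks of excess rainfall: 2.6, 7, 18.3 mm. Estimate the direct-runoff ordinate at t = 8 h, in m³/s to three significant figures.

By discrete convolution, Q_j = Σ (P_i / 10 mm) · U_{j−i}.
At t = 8 h (j=4): Q = (2.6/10)·5.5 + (7/10)·7.6 + (18.3/10)·10.5 = 26.0 m³/s.

Q ≈ 26.0 m³/s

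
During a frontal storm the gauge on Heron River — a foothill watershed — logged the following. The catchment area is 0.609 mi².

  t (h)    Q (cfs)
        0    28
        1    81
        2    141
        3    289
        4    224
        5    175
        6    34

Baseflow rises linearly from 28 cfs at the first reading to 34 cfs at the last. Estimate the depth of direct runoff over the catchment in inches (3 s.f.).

Direct runoff: 0.00, 52.00, 111.00, 258.00, 192.00, 142.00, 0.00 cfs; ΣQ_DR = 755.0 cfs.
V = ΣQ_DR · Δt = 755.0 × 3600 s = 2.718 × 10^6 ft³.
Over A = 0.609 mi², depth = V / A = 1.92 in.

d ≈ 1.92 in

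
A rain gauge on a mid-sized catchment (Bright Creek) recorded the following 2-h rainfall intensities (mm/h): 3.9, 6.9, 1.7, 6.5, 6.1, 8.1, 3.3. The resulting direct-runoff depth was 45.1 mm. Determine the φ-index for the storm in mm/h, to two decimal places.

Only the 6 blocks with intensity above φ contribute runoff: 3.9, 6.9, 6.5, 6.1, 8.1, 3.3 mm/h.
Σ(I−φ)·Δt = d  ⇒  (3.9+6.9+6.5+6.1+8.1+3.3 − 6φ)·2 = 45.1
φ = (34.80 − 45.1/2) / 6 = 2.04 mm/h.

φ ≈ 2.04 mm/h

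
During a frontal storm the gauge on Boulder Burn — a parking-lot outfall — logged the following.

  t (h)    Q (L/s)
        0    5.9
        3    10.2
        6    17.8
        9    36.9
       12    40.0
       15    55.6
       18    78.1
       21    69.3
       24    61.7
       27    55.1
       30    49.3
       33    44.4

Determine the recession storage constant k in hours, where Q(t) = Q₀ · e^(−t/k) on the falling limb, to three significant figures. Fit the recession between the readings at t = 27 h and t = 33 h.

k ≈ 27.8 h

On the falling limb, Q drops from 55.1 to 44.4 L/s between t = 27 h and t = 33 h (Δt = 6 h).
k = −Δt / ln(Q₂/Q₁) = −6 / ln(44.4/55.1) = 27.8 h.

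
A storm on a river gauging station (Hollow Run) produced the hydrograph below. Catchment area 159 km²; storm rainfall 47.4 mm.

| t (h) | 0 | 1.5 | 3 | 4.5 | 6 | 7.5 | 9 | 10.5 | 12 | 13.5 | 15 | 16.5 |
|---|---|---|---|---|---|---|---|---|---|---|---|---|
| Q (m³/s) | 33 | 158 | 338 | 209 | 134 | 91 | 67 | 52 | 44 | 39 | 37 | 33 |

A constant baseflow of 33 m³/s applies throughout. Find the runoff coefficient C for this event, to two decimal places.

C ≈ 0.60

ΣQ_DR = 839.0 m³/s; V = ΣQ_DR·Δt = 4.531 × 10^6 m³.
Runoff depth d = V / A = 28.49 mm.
C = d / P = 28.49 / 47.4 = 0.60.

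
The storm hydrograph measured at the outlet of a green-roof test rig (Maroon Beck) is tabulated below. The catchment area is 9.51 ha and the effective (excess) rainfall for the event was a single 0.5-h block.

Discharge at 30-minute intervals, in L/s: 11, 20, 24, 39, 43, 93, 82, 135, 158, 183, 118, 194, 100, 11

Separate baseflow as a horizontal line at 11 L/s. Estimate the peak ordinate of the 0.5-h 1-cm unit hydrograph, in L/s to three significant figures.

Direct runoff: 0.0, 9.0, 13.0, 28.0, 32.0, 82.0, 71.0, 124.0, 147.0, 172.0, 107.0, 183.0, 89.0, 0.0 L/s; ΣQ_DR = 1057 L/s, peak = 183.0 L/s.
Runoff depth d = ΣQ_DR·Δt / A = 1057 × 1800 / (9.51 ha) = 20.01 mm.
The 1-cm UH is the DRH scaled by (10 mm)/d, so U_p = 183.0 × 10/20.01 = 91.5 L/s.

U_p ≈ 91.5 L/s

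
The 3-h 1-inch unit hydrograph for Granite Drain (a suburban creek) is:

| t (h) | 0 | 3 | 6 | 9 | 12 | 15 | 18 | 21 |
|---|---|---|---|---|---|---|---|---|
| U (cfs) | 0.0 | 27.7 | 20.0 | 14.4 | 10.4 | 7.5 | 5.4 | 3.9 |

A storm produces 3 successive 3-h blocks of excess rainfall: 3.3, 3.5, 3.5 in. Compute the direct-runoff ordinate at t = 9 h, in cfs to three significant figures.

Q ≈ 214 cfs

By discrete convolution, Q_j = Σ (P_i / 1 in) · U_{j−i}.
At t = 9 h (j=3): Q = (3.3/1)·14.4 + (3.5/1)·20.0 + (3.5/1)·27.7 = 214 cfs.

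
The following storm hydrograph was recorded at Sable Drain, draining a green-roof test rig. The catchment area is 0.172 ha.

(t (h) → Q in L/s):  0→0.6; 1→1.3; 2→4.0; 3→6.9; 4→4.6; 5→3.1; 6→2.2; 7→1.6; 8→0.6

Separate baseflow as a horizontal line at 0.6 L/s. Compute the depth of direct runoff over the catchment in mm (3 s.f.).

Direct runoff: 0.0, 0.7, 3.4, 6.3, 4.0, 2.5, 1.6, 1.0, 0.0 L/s; ΣQ_DR = 19.50 L/s.
V = ΣQ_DR · Δt = 19.50 × 3600 s = 70200 L.
Over A = 0.172 ha, depth = V / A = 40.8 mm.

d ≈ 40.8 mm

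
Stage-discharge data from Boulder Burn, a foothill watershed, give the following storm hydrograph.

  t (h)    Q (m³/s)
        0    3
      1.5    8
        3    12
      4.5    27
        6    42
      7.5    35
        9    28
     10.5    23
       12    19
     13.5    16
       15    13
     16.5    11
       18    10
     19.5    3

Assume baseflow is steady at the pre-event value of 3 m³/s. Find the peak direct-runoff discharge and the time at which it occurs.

Subtracting baseflow gives direct-runoff ordinates: 0.0, 5.0, 9.0, 24.0, 39.0, 32.0, 25.0, 20.0, 16.0, 13.0, 10.0, 8.0, 7.0, 0.0 m³/s.
The maximum is 39.0 m³/s, occurring at the reading for t = 6 h.

Q_p = 39.0 m³/s at t = 6 h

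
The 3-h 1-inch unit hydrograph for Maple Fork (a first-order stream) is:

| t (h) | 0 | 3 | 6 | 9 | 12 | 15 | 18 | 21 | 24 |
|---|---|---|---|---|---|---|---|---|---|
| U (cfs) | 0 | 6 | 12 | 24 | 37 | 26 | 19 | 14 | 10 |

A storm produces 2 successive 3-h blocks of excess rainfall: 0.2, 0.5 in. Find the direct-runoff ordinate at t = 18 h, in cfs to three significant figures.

By discrete convolution, Q_j = Σ (P_i / 1 in) · U_{j−i}.
At t = 18 h (j=6): Q = (0.2/1)·19 + (0.5/1)·26 = 16.8 cfs.

Q ≈ 16.8 cfs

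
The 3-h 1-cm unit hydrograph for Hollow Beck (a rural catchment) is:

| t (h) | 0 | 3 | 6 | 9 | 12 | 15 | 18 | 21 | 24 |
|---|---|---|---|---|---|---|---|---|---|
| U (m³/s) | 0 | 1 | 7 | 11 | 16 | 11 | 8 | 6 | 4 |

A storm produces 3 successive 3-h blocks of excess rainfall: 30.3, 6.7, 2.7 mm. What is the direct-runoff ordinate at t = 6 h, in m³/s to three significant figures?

By discrete convolution, Q_j = Σ (P_i / 10 mm) · U_{j−i}.
At t = 6 h (j=2): Q = (30.3/10)·7 + (6.7/10)·1 + (2.7/10)·0 = 21.9 m³/s.

Q ≈ 21.9 m³/s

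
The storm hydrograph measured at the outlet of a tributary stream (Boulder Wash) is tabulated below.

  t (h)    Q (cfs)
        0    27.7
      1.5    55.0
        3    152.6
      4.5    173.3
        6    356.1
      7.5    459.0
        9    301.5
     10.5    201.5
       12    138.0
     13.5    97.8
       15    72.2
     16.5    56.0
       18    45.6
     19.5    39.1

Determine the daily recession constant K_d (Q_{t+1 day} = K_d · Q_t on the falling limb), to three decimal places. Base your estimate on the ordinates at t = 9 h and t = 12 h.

K_d ≈ 0.002

Between t = 9 h and t = 12 h the flow falls from 301.5 to 138.0 cfs over 2×1.5 h = 3 h.
Per-interval ratio K = (138.0/301.5)^(1/2) = 0.6765; K_d = K^(24/1.5) = 0.002.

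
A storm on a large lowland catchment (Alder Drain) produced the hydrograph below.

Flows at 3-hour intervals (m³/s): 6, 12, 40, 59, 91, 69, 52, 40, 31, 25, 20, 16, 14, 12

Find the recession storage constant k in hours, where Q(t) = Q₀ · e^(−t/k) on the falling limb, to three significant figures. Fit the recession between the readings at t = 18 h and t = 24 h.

k ≈ 11.6 h

On the falling limb, Q drops from 52 to 31 m³/s between t = 18 h and t = 24 h (Δt = 6 h).
k = −Δt / ln(Q₂/Q₁) = −6 / ln(31/52) = 11.6 h.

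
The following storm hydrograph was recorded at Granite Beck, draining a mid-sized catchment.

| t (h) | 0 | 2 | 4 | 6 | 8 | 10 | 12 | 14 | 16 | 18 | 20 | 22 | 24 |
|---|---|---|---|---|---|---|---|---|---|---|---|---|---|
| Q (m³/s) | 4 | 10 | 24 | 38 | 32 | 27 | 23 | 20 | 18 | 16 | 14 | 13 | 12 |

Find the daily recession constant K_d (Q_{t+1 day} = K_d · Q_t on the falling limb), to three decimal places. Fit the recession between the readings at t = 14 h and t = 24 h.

K_d ≈ 0.293

Between t = 14 h and t = 24 h the flow falls from 20 to 12 m³/s over 5×2 h = 10 h.
Per-interval ratio K = (12/20)^(1/5) = 0.9029; K_d = K^(24/2) = 0.293.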